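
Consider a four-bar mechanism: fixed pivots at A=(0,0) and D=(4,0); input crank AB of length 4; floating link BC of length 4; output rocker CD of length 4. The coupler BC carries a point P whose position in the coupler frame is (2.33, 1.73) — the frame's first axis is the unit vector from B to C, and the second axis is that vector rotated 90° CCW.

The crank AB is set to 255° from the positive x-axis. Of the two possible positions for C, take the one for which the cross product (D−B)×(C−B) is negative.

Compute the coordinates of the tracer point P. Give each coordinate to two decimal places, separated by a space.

1.29 -2.13

A=(0,0), D=(4.00,0)
B = A + 4.00·(cos255°, sin255°) = (-1.0353, -3.8637)
|BD| = 6.3468
circle(B,4.00) ∩ circle(D,4.00): a=3.1734, h=2.4350
  candidates: C₊=(0.0000,0.0000) cross=15.455; C₋=(2.9647,-3.8637) cross=-15.455
  mode - wants cross < 0 → take C=(2.9647,-3.8637) (cross=-15.455)
ex = (C−B)/|BC| = (1.0000,0.0000); ey = (-0.0000,1.0000)
P = B + 2.33·ex + 1.73·ey = (1.2947,-2.1337)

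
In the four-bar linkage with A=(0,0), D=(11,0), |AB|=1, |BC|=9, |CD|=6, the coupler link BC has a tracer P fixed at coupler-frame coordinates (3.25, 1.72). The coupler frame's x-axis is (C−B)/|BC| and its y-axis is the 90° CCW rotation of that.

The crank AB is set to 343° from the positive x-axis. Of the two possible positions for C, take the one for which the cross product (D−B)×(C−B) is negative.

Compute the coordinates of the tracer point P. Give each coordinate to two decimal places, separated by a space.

4.61 -0.72

A=(0,0), D=(11.00,0)
B = A + 1.00·(cos343°, sin343°) = (0.9563, -0.2924)
|BD| = 10.0479
circle(B,9.00) ∩ circle(D,6.00): a=7.2632, h=5.3146
  candidates: C₊=(8.0618,5.2314) cross=53.401; C₋=(8.3711,-5.3934) cross=-53.401
  mode - wants cross < 0 → take C=(8.3711,-5.3934) (cross=-53.401)
ex = (C−B)/|BC| = (0.8239,-0.5668); ey = (0.5668,0.8239)
P = B + 3.25·ex + 1.72·ey = (4.6087,-0.7174)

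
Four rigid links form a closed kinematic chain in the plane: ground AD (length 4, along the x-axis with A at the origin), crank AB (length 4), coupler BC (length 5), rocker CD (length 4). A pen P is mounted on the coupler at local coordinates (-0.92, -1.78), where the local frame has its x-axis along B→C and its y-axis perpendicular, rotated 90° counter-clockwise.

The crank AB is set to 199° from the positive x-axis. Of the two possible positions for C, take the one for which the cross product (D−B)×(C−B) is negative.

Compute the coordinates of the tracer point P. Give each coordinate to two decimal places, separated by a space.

A=(0,0), D=(4.00,0)
B = A + 4.00·(cos199°, sin199°) = (-3.7821, -1.3023)
|BD| = 7.8903
circle(B,5.00) ∩ circle(D,4.00): a=4.5155, h=2.1472
  candidates: C₊=(0.3171,1.5608) cross=16.942; C₋=(1.0259,-2.6748) cross=-16.942
  mode - wants cross < 0 → take C=(1.0259,-2.6748) (cross=-16.942)
ex = (C−B)/|BC| = (0.9616,-0.2745); ey = (0.2745,0.9616)
P = B + -0.92·ex + -1.78·ey = (-5.1553,-2.7614)

-5.16 -2.76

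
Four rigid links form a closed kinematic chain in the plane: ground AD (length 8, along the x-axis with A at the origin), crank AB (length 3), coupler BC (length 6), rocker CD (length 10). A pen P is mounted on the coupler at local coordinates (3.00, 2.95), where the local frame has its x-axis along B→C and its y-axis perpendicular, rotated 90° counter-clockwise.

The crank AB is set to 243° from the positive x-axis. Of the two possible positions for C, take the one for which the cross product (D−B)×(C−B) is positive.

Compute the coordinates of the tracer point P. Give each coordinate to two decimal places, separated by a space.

A=(0,0), D=(8.00,0)
B = A + 3.00·(cos243°, sin243°) = (-1.3620, -2.6730)
|BD| = 9.7361
circle(B,6.00) ∩ circle(D,10.00): a=1.5813, h=5.7879
  candidates: C₊=(-1.4305,3.3266) cross=56.351; C₋=(1.7476,-7.8043) cross=-56.351
  mode + wants cross > 0 → take C=(-1.4305,3.3266) (cross=56.351)
ex = (C−B)/|BC| = (-0.0114,0.9999); ey = (-0.9999,-0.0114)
P = B + 3.00·ex + 2.95·ey = (-4.3460,0.2931)

-4.35 0.29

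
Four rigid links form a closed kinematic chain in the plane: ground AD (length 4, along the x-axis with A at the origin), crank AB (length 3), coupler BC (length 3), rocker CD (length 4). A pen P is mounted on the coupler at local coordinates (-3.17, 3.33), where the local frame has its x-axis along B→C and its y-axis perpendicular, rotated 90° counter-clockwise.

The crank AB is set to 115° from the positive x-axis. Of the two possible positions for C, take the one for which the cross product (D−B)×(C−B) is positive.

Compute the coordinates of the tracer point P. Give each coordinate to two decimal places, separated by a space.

A=(0,0), D=(4.00,0)
B = A + 3.00·(cos115°, sin115°) = (-1.2679, 2.7189)
|BD| = 5.9281
circle(B,3.00) ∩ circle(D,4.00): a=2.3737, h=1.8346
  candidates: C₊=(1.6829,3.2605) cross=10.876; C₋=(0.0000,0.0000) cross=-10.876
  mode + wants cross > 0 → take C=(1.6829,3.2605) (cross=10.876)
ex = (C−B)/|BC| = (0.9836,0.1805); ey = (-0.1805,0.9836)
P = B + -3.17·ex + 3.33·ey = (-4.9869,5.4219)

-4.99 5.42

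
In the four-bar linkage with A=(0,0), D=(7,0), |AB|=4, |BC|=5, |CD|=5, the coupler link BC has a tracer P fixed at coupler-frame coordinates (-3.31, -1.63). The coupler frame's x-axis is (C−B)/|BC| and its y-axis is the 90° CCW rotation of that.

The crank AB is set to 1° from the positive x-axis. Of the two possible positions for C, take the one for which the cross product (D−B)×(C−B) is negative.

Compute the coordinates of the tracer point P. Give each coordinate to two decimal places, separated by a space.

1.51 2.80

A=(0,0), D=(7.00,0)
B = A + 4.00·(cos1°, sin1°) = (3.9994, 0.0698)
|BD| = 3.0014
circle(B,5.00) ∩ circle(D,5.00): a=1.5007, h=4.7695
  candidates: C₊=(5.6106,4.8031) cross=14.315; C₋=(5.3888,-4.7333) cross=-14.315
  mode - wants cross < 0 → take C=(5.3888,-4.7333) (cross=-14.315)
ex = (C−B)/|BC| = (0.2779,-0.9606); ey = (0.9606,0.2779)
P = B + -3.31·ex + -1.63·ey = (1.5138,2.7965)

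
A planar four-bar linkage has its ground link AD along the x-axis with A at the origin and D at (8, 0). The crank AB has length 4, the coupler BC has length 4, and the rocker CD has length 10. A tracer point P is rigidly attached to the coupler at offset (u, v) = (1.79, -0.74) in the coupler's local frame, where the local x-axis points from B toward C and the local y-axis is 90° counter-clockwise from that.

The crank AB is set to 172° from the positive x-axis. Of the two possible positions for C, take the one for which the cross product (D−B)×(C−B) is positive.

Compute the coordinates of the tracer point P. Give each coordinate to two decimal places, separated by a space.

-2.23 1.42

A=(0,0), D=(8.00,0)
B = A + 4.00·(cos172°, sin172°) = (-3.9611, 0.5567)
|BD| = 11.9740
circle(B,4.00) ∩ circle(D,10.00): a=2.4794, h=3.1389
  candidates: C₊=(-1.3384,3.5769) cross=37.585; C₋=(-1.6303,-2.6941) cross=-37.585
  mode + wants cross > 0 → take C=(-1.3384,3.5769) (cross=37.585)
ex = (C−B)/|BC| = (0.6557,0.7551); ey = (-0.7551,0.6557)
P = B + 1.79·ex + -0.74·ey = (-2.2287,1.4230)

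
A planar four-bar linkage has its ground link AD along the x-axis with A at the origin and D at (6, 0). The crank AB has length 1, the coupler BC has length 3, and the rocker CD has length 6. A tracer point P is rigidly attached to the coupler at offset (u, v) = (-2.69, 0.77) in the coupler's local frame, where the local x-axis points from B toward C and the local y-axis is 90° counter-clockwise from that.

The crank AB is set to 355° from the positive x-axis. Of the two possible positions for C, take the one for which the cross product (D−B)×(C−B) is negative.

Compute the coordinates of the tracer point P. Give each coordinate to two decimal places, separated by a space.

A=(0,0), D=(6.00,0)
B = A + 1.00·(cos355°, sin355°) = (0.9962, -0.0872)
|BD| = 5.0046
circle(B,3.00) ∩ circle(D,6.00): a=-0.1953, h=2.9936
  candidates: C₊=(0.7488,2.9026) cross=14.982; C₋=(0.8531,-3.0837) cross=-14.982
  mode - wants cross < 0 → take C=(0.8531,-3.0837) (cross=-14.982)
ex = (C−B)/|BC| = (-0.0477,-0.9989); ey = (0.9989,-0.0477)
P = B + -2.69·ex + 0.77·ey = (1.8936,2.5631)

1.89 2.56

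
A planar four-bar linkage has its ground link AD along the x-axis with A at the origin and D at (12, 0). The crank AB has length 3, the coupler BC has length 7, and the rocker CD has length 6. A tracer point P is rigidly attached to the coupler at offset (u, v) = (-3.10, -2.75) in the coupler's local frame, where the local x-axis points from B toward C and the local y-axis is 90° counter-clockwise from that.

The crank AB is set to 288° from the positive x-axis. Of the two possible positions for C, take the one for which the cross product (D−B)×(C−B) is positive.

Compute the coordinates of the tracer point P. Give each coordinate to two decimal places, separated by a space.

A=(0,0), D=(12.00,0)
B = A + 3.00·(cos288°, sin288°) = (0.9271, -2.8532)
|BD| = 11.4346
circle(B,7.00) ∩ circle(D,6.00): a=6.2858, h=3.0804
  candidates: C₊=(6.2454,1.6983) cross=35.224; C₋=(7.7826,-4.2678) cross=-35.224
  mode + wants cross > 0 → take C=(6.2454,1.6983) (cross=35.224)
ex = (C−B)/|BC| = (0.7598,0.6502); ey = (-0.6502,0.7598)
P = B + -3.10·ex + -2.75·ey = (0.3599,-6.9581)

0.36 -6.96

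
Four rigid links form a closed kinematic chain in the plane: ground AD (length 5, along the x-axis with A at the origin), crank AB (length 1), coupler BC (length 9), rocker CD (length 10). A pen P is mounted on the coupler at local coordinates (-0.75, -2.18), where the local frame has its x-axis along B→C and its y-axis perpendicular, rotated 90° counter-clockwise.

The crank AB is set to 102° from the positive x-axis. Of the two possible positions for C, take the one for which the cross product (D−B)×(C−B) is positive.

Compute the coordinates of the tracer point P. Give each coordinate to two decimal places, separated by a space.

1.68 -0.35

A=(0,0), D=(5.00,0)
B = A + 1.00·(cos102°, sin102°) = (-0.2079, 0.9781)
|BD| = 5.2990
circle(B,9.00) ∩ circle(D,10.00): a=0.8567, h=8.9591
  candidates: C₊=(2.2878,9.6252) cross=47.474; C₋=(-1.0197,-7.9852) cross=-47.474
  mode + wants cross > 0 → take C=(2.2878,9.6252) (cross=47.474)
ex = (C−B)/|BC| = (0.2773,0.9608); ey = (-0.9608,0.2773)
P = B + -0.75·ex + -2.18·ey = (1.6786,-0.3470)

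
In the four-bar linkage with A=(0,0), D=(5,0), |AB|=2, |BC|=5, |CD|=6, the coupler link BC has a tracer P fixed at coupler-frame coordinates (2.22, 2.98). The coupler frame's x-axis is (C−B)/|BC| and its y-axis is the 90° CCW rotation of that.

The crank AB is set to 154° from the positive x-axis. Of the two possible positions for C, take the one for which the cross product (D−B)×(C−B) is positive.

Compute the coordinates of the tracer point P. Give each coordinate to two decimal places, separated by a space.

-2.72 4.48

A=(0,0), D=(5.00,0)
B = A + 2.00·(cos154°, sin154°) = (-1.7976, 0.8767)
|BD| = 6.8539
circle(B,5.00) ∩ circle(D,6.00): a=2.6245, h=4.2558
  candidates: C₊=(1.3497,4.7619) cross=29.169; C₋=(0.2609,-3.6798) cross=-29.169
  mode + wants cross > 0 → take C=(1.3497,4.7619) (cross=29.169)
ex = (C−B)/|BC| = (0.6295,0.7770); ey = (-0.7770,0.6295)
P = B + 2.22·ex + 2.98·ey = (-2.7157,4.4776)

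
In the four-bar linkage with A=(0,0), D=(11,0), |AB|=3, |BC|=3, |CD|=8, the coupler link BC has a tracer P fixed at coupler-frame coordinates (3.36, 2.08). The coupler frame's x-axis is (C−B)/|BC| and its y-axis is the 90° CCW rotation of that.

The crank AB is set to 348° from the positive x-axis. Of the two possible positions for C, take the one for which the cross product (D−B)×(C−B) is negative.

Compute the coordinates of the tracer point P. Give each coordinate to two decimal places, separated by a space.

5.90 -3.24

A=(0,0), D=(11.00,0)
B = A + 3.00·(cos348°, sin348°) = (2.9344, -0.6237)
|BD| = 8.0896
circle(B,3.00) ∩ circle(D,8.00): a=0.6454, h=2.9298
  candidates: C₊=(3.3520,2.3471) cross=23.701; C₋=(3.8038,-3.4950) cross=-23.701
  mode - wants cross < 0 → take C=(3.8038,-3.4950) (cross=-23.701)
ex = (C−B)/|BC| = (0.2898,-0.9571); ey = (0.9571,0.2898)
P = B + 3.36·ex + 2.08·ey = (5.8989,-3.2368)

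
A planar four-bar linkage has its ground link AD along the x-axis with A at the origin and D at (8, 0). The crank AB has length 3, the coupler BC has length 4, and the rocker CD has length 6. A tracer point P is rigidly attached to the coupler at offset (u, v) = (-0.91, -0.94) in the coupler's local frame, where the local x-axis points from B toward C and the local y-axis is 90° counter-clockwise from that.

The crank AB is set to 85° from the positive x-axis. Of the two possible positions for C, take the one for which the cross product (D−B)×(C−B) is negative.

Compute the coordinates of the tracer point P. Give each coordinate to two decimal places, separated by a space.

-0.98 3.39

A=(0,0), D=(8.00,0)
B = A + 3.00·(cos85°, sin85°) = (0.2615, 2.9886)
|BD| = 8.2956
circle(B,4.00) ∩ circle(D,6.00): a=2.9423, h=2.7097
  candidates: C₊=(3.9824,4.4564) cross=22.479; C₋=(2.0300,-0.5992) cross=-22.479
  mode - wants cross < 0 → take C=(2.0300,-0.5992) (cross=-22.479)
ex = (C−B)/|BC| = (0.4421,-0.8969); ey = (0.8969,0.4421)
P = B + -0.91·ex + -0.94·ey = (-0.9840,3.3892)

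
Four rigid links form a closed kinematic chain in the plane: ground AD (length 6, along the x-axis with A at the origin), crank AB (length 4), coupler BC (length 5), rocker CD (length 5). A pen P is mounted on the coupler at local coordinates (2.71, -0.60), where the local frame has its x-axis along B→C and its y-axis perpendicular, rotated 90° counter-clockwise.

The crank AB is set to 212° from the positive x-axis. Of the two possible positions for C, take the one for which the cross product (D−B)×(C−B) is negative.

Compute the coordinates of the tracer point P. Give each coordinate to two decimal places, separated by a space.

A=(0,0), D=(6.00,0)
B = A + 4.00·(cos212°, sin212°) = (-3.3922, -2.1197)
|BD| = 9.6284
circle(B,5.00) ∩ circle(D,5.00): a=4.8142, h=1.3503
  candidates: C₊=(1.0066,0.2574) cross=13.002; C₋=(1.6012,-2.3771) cross=-13.002
  mode - wants cross < 0 → take C=(1.6012,-2.3771) (cross=-13.002)
ex = (C−B)/|BC| = (0.9987,-0.0515); ey = (0.0515,0.9987)
P = B + 2.71·ex + -0.60·ey = (-0.7167,-2.8584)

-0.72 -2.86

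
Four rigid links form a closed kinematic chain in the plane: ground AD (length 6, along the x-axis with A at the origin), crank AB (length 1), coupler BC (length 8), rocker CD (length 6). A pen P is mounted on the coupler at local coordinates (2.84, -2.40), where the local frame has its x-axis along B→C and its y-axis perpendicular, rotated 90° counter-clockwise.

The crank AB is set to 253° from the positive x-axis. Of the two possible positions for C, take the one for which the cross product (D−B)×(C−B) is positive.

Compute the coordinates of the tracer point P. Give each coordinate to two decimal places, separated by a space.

3.28 0.08

A=(0,0), D=(6.00,0)
B = A + 1.00·(cos253°, sin253°) = (-0.2924, -0.9563)
|BD| = 6.3646
circle(B,8.00) ∩ circle(D,6.00): a=5.3820, h=5.9190
  candidates: C₊=(4.1392,5.7041) cross=37.672; C₋=(5.9178,-5.9994) cross=-37.672
  mode + wants cross > 0 → take C=(4.1392,5.7041) (cross=37.672)
ex = (C−B)/|BC| = (0.5539,0.8326); ey = (-0.8326,0.5539)
P = B + 2.84·ex + -2.40·ey = (3.2790,0.0787)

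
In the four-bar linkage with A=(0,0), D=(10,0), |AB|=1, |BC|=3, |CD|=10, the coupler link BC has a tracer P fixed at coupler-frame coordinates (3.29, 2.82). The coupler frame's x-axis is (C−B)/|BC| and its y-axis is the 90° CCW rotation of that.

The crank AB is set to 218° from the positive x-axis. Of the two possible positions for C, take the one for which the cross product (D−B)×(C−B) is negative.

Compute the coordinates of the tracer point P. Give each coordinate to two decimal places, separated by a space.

A=(0,0), D=(10.00,0)
B = A + 1.00·(cos218°, sin218°) = (-0.7880, -0.6157)
|BD| = 10.8056
circle(B,3.00) ∩ circle(D,10.00): a=1.1920, h=2.7530
  candidates: C₊=(0.2452,2.2008) cross=29.748; C₋=(0.5589,-3.2963) cross=-29.748
  mode - wants cross < 0 → take C=(0.5589,-3.2963) (cross=-29.748)
ex = (C−B)/|BC| = (0.4490,-0.8935); ey = (0.8935,0.4490)
P = B + 3.29·ex + 2.82·ey = (3.2089,-2.2893)

3.21 -2.29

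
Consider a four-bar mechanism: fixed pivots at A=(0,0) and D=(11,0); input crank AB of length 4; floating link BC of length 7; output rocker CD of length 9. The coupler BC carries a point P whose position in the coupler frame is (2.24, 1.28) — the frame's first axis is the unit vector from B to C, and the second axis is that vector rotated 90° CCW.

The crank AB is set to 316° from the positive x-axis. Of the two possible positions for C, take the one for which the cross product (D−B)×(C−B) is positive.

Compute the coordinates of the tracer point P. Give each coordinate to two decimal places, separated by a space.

A=(0,0), D=(11.00,0)
B = A + 4.00·(cos316°, sin316°) = (2.8774, -2.7786)
|BD| = 8.5848
circle(B,7.00) ∩ circle(D,9.00): a=2.4286, h=6.5652
  candidates: C₊=(3.0503,4.2192) cross=56.361; C₋=(7.3002,-8.2044) cross=-56.361
  mode + wants cross > 0 → take C=(3.0503,4.2192) (cross=56.361)
ex = (C−B)/|BC| = (0.0247,0.9997); ey = (-0.9997,0.0247)
P = B + 2.24·ex + 1.28·ey = (1.6531,-0.5077)

1.65 -0.51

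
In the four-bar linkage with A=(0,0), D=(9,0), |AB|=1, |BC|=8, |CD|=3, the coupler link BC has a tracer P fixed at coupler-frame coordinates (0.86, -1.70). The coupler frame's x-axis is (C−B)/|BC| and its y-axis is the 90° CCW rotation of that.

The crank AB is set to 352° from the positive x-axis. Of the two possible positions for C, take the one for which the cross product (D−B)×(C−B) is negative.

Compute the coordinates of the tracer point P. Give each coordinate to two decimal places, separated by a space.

A=(0,0), D=(9.00,0)
B = A + 1.00·(cos352°, sin352°) = (0.9903, -0.1392)
|BD| = 8.0109
circle(B,8.00) ∩ circle(D,3.00): a=7.4383, h=2.9448
  candidates: C₊=(8.3763,2.9344) cross=23.591; C₋=(8.4786,-2.9543) cross=-23.591
  mode - wants cross < 0 → take C=(8.4786,-2.9543) (cross=-23.591)
ex = (C−B)/|BC| = (0.9360,-0.3519); ey = (0.3519,0.9360)
P = B + 0.86·ex + -1.70·ey = (1.1970,-2.0331)

1.20 -2.03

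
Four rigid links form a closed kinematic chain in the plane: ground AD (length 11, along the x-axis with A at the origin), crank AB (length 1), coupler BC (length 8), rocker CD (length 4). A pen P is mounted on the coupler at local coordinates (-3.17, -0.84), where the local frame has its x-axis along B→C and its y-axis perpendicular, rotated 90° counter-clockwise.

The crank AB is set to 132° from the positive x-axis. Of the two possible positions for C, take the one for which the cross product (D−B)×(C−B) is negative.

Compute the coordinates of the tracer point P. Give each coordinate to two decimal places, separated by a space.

A=(0,0), D=(11.00,0)
B = A + 1.00·(cos132°, sin132°) = (-0.6691, 0.7431)
|BD| = 11.6928
circle(B,8.00) ∩ circle(D,4.00): a=7.8989, h=1.2676
  candidates: C₊=(7.2944,1.5062) cross=14.822; C₋=(7.1333,-1.0239) cross=-14.822
  mode - wants cross < 0 → take C=(7.1333,-1.0239) (cross=-14.822)
ex = (C−B)/|BC| = (0.9753,-0.2209); ey = (0.2209,0.9753)
P = B + -3.17·ex + -0.84·ey = (-3.9464,0.6241)

-3.95 0.62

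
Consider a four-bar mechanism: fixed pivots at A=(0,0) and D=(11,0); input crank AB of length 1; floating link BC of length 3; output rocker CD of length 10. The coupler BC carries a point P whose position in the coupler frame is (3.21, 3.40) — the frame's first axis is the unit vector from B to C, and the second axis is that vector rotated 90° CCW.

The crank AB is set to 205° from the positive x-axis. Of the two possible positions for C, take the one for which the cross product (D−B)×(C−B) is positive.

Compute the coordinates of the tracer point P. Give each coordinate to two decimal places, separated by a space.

A=(0,0), D=(11.00,0)
B = A + 1.00·(cos205°, sin205°) = (-0.9063, -0.4226)
|BD| = 11.9138
circle(B,3.00) ∩ circle(D,10.00): a=2.1378, h=2.1047
  candidates: C₊=(1.1555,1.7566) cross=25.075; C₋=(1.3048,-2.4502) cross=-25.075
  mode + wants cross > 0 → take C=(1.1555,1.7566) (cross=25.075)
ex = (C−B)/|BC| = (0.6873,0.7264); ey = (-0.7264,0.6873)
P = B + 3.21·ex + 3.40·ey = (-1.1700,4.2458)

-1.17 4.25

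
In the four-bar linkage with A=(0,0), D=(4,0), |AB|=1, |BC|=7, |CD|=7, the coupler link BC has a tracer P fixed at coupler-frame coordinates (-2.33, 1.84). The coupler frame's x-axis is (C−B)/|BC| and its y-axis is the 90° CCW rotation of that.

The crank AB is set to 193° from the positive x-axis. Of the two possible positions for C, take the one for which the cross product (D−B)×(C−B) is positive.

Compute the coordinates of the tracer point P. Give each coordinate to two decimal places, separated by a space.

A=(0,0), D=(4.00,0)
B = A + 1.00·(cos193°, sin193°) = (-0.9744, -0.2250)
|BD| = 4.9795
circle(B,7.00) ∩ circle(D,7.00): a=2.4897, h=6.5423
  candidates: C₊=(1.2173,6.4231) cross=32.577; C₋=(1.8084,-6.6481) cross=-32.577
  mode + wants cross > 0 → take C=(1.2173,6.4231) (cross=32.577)
ex = (C−B)/|BC| = (0.3131,0.9497); ey = (-0.9497,0.3131)
P = B + -2.33·ex + 1.84·ey = (-3.4514,-1.8617)

-3.45 -1.86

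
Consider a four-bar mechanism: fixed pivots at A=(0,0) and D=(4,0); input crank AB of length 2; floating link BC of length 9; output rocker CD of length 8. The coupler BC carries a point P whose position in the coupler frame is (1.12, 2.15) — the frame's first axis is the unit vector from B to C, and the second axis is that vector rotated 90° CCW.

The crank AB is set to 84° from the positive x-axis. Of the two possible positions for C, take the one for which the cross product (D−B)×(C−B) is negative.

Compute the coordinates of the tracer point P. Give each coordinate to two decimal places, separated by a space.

2.35 0.85

A=(0,0), D=(4.00,0)
B = A + 2.00·(cos84°, sin84°) = (0.2091, 1.9890)
|BD| = 4.2811
circle(B,9.00) ∩ circle(D,8.00): a=4.1260, h=7.9985
  candidates: C₊=(7.5789,7.1548) cross=34.242; C₋=(0.1465,-7.0107) cross=-34.242
  mode - wants cross < 0 → take C=(0.1465,-7.0107) (cross=-34.242)
ex = (C−B)/|BC| = (-0.0070,-1.0000); ey = (1.0000,-0.0070)
P = B + 1.12·ex + 2.15·ey = (2.3512,0.8541)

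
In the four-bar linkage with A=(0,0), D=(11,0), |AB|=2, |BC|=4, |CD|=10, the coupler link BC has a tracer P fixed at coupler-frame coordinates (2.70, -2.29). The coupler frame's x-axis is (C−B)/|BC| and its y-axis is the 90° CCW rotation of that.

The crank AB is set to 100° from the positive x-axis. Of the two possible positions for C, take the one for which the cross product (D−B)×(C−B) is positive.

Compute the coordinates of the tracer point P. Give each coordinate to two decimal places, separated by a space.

3.16 2.46

A=(0,0), D=(11.00,0)
B = A + 2.00·(cos100°, sin100°) = (-0.3473, 1.9696)
|BD| = 11.5170
circle(B,4.00) ∩ circle(D,10.00): a=2.1117, h=3.3972
  candidates: C₊=(2.3143,4.9556) cross=39.125; C₋=(1.1523,-1.7386) cross=-39.125
  mode + wants cross > 0 → take C=(2.3143,4.9556) (cross=39.125)
ex = (C−B)/|BC| = (0.6654,0.7465); ey = (-0.7465,0.6654)
P = B + 2.70·ex + -2.29·ey = (3.1587,2.4614)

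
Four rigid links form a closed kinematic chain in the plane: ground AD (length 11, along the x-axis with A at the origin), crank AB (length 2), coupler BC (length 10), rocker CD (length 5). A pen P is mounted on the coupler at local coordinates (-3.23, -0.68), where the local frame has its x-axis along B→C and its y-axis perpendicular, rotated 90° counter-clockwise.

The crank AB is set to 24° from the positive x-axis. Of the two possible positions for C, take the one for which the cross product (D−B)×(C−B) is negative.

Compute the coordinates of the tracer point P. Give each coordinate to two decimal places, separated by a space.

-1.21 2.10

A=(0,0), D=(11.00,0)
B = A + 2.00·(cos24°, sin24°) = (1.8271, 0.8135)
|BD| = 9.2089
circle(B,10.00) ∩ circle(D,5.00): a=8.6766, h=4.9716
  candidates: C₊=(10.9089,4.9992) cross=45.783; C₋=(10.0306,-4.9051) cross=-45.783
  mode - wants cross < 0 → take C=(10.0306,-4.9051) (cross=-45.783)
ex = (C−B)/|BC| = (0.8204,-0.5719); ey = (0.5719,0.8204)
P = B + -3.23·ex + -0.68·ey = (-1.2115,2.1027)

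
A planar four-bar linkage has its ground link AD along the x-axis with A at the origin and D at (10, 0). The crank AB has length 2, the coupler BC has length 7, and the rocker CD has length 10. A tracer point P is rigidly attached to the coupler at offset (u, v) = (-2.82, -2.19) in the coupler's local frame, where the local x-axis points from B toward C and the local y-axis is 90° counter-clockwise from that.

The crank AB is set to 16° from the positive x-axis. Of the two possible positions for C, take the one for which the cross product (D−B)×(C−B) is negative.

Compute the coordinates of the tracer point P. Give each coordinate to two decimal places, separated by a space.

-0.43 3.23

A=(0,0), D=(10.00,0)
B = A + 2.00·(cos16°, sin16°) = (1.9225, 0.5513)
|BD| = 8.0963
circle(B,7.00) ∩ circle(D,10.00): a=0.8985, h=6.9421
  candidates: C₊=(3.2917,7.4161) cross=56.205; C₋=(2.3463,-6.4359) cross=-56.205
  mode - wants cross < 0 → take C=(2.3463,-6.4359) (cross=-56.205)
ex = (C−B)/|BC| = (0.0605,-0.9982); ey = (0.9982,0.0605)
P = B + -2.82·ex + -2.19·ey = (-0.4342,3.2335)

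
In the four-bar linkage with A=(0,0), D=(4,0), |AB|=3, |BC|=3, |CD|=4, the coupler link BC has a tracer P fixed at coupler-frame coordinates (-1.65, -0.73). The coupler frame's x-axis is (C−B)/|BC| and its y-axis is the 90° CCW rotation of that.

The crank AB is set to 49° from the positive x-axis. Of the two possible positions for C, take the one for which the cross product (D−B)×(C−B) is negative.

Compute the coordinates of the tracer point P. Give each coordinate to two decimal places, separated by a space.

2.50 3.99

A=(0,0), D=(4.00,0)
B = A + 3.00·(cos49°, sin49°) = (1.9682, 2.2641)
|BD| = 3.0421
circle(B,3.00) ∩ circle(D,4.00): a=0.3706, h=2.9770
  candidates: C₊=(4.4313,3.9767) cross=9.057; C₋=(-0.0000,0.0000) cross=-9.057
  mode - wants cross < 0 → take C=(-0.0000,0.0000) (cross=-9.057)
ex = (C−B)/|BC| = (-0.6561,-0.7547); ey = (0.7547,-0.6561)
P = B + -1.65·ex + -0.73·ey = (2.4997,3.9883)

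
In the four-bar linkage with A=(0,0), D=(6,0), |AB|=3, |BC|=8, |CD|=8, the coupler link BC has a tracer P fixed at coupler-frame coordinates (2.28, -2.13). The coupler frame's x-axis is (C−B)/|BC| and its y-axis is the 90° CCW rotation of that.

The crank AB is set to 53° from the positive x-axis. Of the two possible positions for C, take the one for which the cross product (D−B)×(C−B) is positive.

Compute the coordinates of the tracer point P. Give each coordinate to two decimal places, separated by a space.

A=(0,0), D=(6.00,0)
B = A + 3.00·(cos53°, sin53°) = (1.8054, 2.3959)
|BD| = 4.8306
circle(B,8.00) ∩ circle(D,8.00): a=2.4153, h=7.6267
  candidates: C₊=(7.6854,7.8204) cross=36.841; C₋=(0.1200,-5.4245) cross=-36.841
  mode + wants cross > 0 → take C=(7.6854,7.8204) (cross=36.841)
ex = (C−B)/|BC| = (0.7350,0.6781); ey = (-0.6781,0.7350)
P = B + 2.28·ex + -2.13·ey = (4.9255,2.3763)

4.93 2.38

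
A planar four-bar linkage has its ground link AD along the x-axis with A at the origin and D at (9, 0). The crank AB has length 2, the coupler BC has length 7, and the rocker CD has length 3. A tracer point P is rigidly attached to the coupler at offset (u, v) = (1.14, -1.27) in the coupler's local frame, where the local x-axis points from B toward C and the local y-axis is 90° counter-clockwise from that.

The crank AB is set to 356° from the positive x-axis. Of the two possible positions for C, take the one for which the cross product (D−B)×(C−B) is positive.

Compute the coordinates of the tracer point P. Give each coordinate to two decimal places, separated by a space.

A=(0,0), D=(9.00,0)
B = A + 2.00·(cos356°, sin356°) = (1.9951, -0.1395)
|BD| = 7.0063
circle(B,7.00) ∩ circle(D,3.00): a=6.3577, h=2.9291
  candidates: C₊=(8.2933,2.9156) cross=20.522; C₋=(8.4099,-2.9414) cross=-20.522
  mode + wants cross > 0 → take C=(8.2933,2.9156) (cross=20.522)
ex = (C−B)/|BC| = (0.8997,0.4364); ey = (-0.4364,0.8997)
P = B + 1.14·ex + -1.27·ey = (3.5751,-0.7846)

3.58 -0.78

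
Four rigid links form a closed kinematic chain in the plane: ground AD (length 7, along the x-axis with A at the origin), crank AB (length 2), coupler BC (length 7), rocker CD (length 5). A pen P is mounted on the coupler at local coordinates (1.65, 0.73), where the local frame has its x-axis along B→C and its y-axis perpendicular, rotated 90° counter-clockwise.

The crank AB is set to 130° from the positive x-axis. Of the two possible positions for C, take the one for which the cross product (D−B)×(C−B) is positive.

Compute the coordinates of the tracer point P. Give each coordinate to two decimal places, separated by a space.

-0.12 2.91

A=(0,0), D=(7.00,0)
B = A + 2.00·(cos130°, sin130°) = (-1.2856, 1.5321)
|BD| = 8.4260
circle(B,7.00) ∩ circle(D,5.00): a=5.6372, h=4.1500
  candidates: C₊=(5.0122,4.5879) cross=34.968; C₋=(3.5030,-3.5737) cross=-34.968
  mode + wants cross > 0 → take C=(5.0122,4.5879) (cross=34.968)
ex = (C−B)/|BC| = (0.8997,0.4365); ey = (-0.4365,0.8997)
P = B + 1.65·ex + 0.73·ey = (-0.1198,2.9092)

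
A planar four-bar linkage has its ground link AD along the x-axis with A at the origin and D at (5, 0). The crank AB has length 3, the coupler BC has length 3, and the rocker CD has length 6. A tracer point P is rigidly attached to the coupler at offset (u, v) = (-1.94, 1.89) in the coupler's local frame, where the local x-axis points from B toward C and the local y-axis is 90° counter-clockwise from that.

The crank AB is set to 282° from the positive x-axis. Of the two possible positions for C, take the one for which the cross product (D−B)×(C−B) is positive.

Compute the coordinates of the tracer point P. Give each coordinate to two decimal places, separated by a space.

0.07 -5.59

A=(0,0), D=(5.00,0)
B = A + 3.00·(cos282°, sin282°) = (0.6237, -2.9344)
|BD| = 5.2690
circle(B,3.00) ∩ circle(D,6.00): a=0.0724, h=2.9991
  candidates: C₊=(-0.9864,-0.4032) cross=15.802; C₋=(2.3541,-5.3851) cross=-15.802
  mode + wants cross > 0 → take C=(-0.9864,-0.4032) (cross=15.802)
ex = (C−B)/|BC| = (-0.5367,0.8438); ey = (-0.8438,-0.5367)
P = B + -1.94·ex + 1.89·ey = (0.0703,-5.5857)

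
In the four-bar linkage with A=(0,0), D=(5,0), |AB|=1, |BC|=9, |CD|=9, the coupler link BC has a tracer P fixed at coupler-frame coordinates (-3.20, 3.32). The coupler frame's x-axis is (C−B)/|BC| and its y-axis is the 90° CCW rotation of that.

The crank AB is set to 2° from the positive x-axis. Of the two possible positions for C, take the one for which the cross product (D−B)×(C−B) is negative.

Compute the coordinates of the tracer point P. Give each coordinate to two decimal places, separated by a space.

3.56 3.87

A=(0,0), D=(5.00,0)
B = A + 1.00·(cos2°, sin2°) = (0.9994, 0.0349)
|BD| = 4.0008
circle(B,9.00) ∩ circle(D,9.00): a=2.0004, h=8.7749
  candidates: C₊=(3.0762,8.7920) cross=35.106; C₋=(2.9232,-8.7571) cross=-35.106
  mode - wants cross < 0 → take C=(2.9232,-8.7571) (cross=-35.106)
ex = (C−B)/|BC| = (0.2138,-0.9769); ey = (0.9769,0.2138)
P = B + -3.20·ex + 3.32·ey = (3.5587,3.8706)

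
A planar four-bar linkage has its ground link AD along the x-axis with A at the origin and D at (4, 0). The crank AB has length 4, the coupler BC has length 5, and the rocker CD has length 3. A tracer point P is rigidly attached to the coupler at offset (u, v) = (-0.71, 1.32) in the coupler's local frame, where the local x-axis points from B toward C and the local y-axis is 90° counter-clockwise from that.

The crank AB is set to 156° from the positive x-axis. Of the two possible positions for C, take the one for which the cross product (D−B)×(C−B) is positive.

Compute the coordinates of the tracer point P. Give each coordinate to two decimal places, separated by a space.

-4.30 2.98

A=(0,0), D=(4.00,0)
B = A + 4.00·(cos156°, sin156°) = (-3.6542, 1.6269)
|BD| = 7.8252
circle(B,5.00) ∩ circle(D,3.00): a=4.9349, h=0.8040
  candidates: C₊=(1.3401,1.3874) cross=6.292; C₋=(1.0057,-0.1855) cross=-6.292
  mode + wants cross > 0 → take C=(1.3401,1.3874) (cross=6.292)
ex = (C−B)/|BC| = (0.9989,-0.0479); ey = (0.0479,0.9989)
P = B + -0.71·ex + 1.32·ey = (-4.3001,2.9795)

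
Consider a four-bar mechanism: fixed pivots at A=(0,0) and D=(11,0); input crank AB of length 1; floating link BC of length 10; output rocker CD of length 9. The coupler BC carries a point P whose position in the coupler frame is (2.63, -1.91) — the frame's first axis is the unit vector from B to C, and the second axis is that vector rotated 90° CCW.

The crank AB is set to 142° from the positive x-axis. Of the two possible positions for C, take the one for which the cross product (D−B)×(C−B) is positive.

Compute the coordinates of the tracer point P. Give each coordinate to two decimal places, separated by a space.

2.42 1.12

A=(0,0), D=(11.00,0)
B = A + 1.00·(cos142°, sin142°) = (-0.7880, 0.6157)
|BD| = 11.8041
circle(B,10.00) ∩ circle(D,9.00): a=6.7068, h=7.4174
  candidates: C₊=(6.2966,7.6732) cross=87.556; C₋=(5.5228,-7.1415) cross=-87.556
  mode + wants cross > 0 → take C=(6.2966,7.6732) (cross=87.556)
ex = (C−B)/|BC| = (0.7085,0.7058); ey = (-0.7058,0.7085)
P = B + 2.63·ex + -1.91·ey = (2.4232,1.1186)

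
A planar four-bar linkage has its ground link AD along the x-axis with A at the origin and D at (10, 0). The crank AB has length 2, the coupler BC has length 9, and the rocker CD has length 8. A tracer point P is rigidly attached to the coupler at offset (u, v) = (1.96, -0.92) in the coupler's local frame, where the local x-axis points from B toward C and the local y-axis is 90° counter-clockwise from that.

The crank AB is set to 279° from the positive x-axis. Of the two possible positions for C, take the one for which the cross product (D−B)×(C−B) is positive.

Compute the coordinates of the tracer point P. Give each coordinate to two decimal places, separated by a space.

A=(0,0), D=(10.00,0)
B = A + 2.00·(cos279°, sin279°) = (0.3129, -1.9754)
|BD| = 9.8865
circle(B,9.00) ∩ circle(D,8.00): a=5.8030, h=6.8793
  candidates: C₊=(4.6243,5.9247) cross=68.012; C₋=(7.3734,-7.5565) cross=-68.012
  mode + wants cross > 0 → take C=(4.6243,5.9247) (cross=68.012)
ex = (C−B)/|BC| = (0.4791,0.8778); ey = (-0.8778,0.4791)
P = B + 1.96·ex + -0.92·ey = (2.0594,-0.6956)

2.06 -0.70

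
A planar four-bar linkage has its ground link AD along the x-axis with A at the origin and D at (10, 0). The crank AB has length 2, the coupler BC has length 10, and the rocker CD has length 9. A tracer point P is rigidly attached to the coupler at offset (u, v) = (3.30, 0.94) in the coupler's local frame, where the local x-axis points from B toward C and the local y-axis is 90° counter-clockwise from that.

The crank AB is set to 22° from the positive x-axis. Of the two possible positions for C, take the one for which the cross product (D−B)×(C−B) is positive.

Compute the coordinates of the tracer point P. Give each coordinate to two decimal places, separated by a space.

3.09 3.95

A=(0,0), D=(10.00,0)
B = A + 2.00·(cos22°, sin22°) = (1.8544, 0.7492)
|BD| = 8.1800
circle(B,10.00) ∩ circle(D,9.00): a=5.2514, h=8.5102
  candidates: C₊=(7.8631,8.7426) cross=69.613; C₋=(6.3042,-8.2062) cross=-69.613
  mode + wants cross > 0 → take C=(7.8631,8.7426) (cross=69.613)
ex = (C−B)/|BC| = (0.6009,0.7993); ey = (-0.7993,0.6009)
P = B + 3.30·ex + 0.94·ey = (3.0859,3.9519)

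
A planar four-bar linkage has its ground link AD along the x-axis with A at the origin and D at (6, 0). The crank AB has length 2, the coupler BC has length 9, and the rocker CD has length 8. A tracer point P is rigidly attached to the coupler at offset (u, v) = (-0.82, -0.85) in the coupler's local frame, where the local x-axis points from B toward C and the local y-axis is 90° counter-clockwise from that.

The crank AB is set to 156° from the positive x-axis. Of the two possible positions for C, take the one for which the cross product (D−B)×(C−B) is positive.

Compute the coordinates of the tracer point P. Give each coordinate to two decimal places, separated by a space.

-1.70 -0.36

A=(0,0), D=(6.00,0)
B = A + 2.00·(cos156°, sin156°) = (-1.8271, 0.8135)
|BD| = 7.8692
circle(B,9.00) ∩ circle(D,8.00): a=5.0148, h=7.4734
  candidates: C₊=(3.9334,7.7285) cross=58.810; C₋=(2.3883,-7.1383) cross=-58.810
  mode + wants cross > 0 → take C=(3.9334,7.7285) (cross=58.810)
ex = (C−B)/|BC| = (0.6401,0.7683); ey = (-0.7683,0.6401)
P = B + -0.82·ex + -0.85·ey = (-1.6989,-0.3606)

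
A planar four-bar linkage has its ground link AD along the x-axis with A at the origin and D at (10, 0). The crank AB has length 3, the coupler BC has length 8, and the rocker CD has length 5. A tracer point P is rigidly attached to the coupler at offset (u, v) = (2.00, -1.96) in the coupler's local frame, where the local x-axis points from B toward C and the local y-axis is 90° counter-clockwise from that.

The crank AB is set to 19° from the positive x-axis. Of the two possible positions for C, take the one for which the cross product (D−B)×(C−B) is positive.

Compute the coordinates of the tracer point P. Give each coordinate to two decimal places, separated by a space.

A=(0,0), D=(10.00,0)
B = A + 3.00·(cos19°, sin19°) = (2.8366, 0.9767)
|BD| = 7.2297
circle(B,8.00) ∩ circle(D,5.00): a=6.3121, h=4.9151
  candidates: C₊=(9.7548,4.9940) cross=35.535; C₋=(8.4267,-4.7460) cross=-35.535
  mode + wants cross > 0 → take C=(9.7548,4.9940) (cross=35.535)
ex = (C−B)/|BC| = (0.8648,0.5022); ey = (-0.5022,0.8648)
P = B + 2.00·ex + -1.96·ey = (5.5503,0.2861)

5.55 0.29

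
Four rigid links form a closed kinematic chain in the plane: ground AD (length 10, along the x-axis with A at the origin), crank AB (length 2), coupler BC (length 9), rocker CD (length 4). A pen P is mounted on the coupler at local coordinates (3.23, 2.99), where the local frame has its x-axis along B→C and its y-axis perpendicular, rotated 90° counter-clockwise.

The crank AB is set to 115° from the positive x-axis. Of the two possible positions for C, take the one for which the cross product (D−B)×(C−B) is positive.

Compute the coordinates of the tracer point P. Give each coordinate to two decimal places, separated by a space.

1.78 5.34

A=(0,0), D=(10.00,0)
B = A + 2.00·(cos115°, sin115°) = (-0.8452, 1.8126)
|BD| = 10.9957
circle(B,9.00) ∩ circle(D,4.00): a=8.4535, h=3.0883
  candidates: C₊=(8.0018,3.4651) cross=33.958; C₋=(6.9836,-2.6270) cross=-33.958
  mode + wants cross > 0 → take C=(8.0018,3.4651) (cross=33.958)
ex = (C−B)/|BC| = (0.9830,0.1836); ey = (-0.1836,0.9830)
P = B + 3.23·ex + 2.99·ey = (1.7809,5.3448)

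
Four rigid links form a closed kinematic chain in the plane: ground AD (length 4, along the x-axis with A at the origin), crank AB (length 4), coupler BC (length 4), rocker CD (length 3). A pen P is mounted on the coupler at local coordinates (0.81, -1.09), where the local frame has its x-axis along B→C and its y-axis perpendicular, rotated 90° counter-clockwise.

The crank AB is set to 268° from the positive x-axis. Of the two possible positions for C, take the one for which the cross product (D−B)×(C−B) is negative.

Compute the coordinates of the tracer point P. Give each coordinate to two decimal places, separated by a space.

A=(0,0), D=(4.00,0)
B = A + 4.00·(cos268°, sin268°) = (-0.1396, -3.9976)
|BD| = 5.7547
circle(B,4.00) ∩ circle(D,3.00): a=3.4856, h=1.9624
  candidates: C₊=(1.0045,-0.1647) cross=11.293; C₋=(3.7309,-2.9879) cross=-11.293
  mode - wants cross < 0 → take C=(3.7309,-2.9879) (cross=-11.293)
ex = (C−B)/|BC| = (0.9676,0.2524); ey = (-0.2524,0.9676)
P = B + 0.81·ex + -1.09·ey = (0.9193,-4.8478)

0.92 -4.85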